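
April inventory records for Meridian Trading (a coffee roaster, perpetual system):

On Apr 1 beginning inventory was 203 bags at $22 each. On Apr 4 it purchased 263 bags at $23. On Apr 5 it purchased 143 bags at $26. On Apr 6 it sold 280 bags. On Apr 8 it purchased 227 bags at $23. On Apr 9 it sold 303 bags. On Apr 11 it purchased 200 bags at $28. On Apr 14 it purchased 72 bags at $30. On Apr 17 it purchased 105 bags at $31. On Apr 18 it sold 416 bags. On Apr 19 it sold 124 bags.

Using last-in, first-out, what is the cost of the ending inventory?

Ending inventory = $1,980

Apr 6, 280 sold [LIFO — newest first]: 143 @ $26 + 137 @ $23 = $6,869
Apr 9, 303 sold [LIFO — newest first]: 227 @ $23 + 76 @ $23 = $6,969
Apr 18, 416 sold [LIFO — newest first]: 105 @ $31 + 72 @ $30 + 200 @ $28 + 39 @ $23 = $11,912
Apr 19, 124 sold [LIFO — newest first]: 11 @ $23 + 113 @ $22 = $2,739
Total COGS = $6,869 + $6,969 + $11,912 + $2,739 = $28,489
Ending inventory: 90 @ $22 = $1,980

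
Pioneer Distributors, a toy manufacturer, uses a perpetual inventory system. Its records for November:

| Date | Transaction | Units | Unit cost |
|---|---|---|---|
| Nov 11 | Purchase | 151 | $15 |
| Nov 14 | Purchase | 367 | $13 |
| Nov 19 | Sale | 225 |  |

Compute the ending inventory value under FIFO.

Nov 19, 225 sold [FIFO — oldest first]: 151 @ $15 + 74 @ $13 = $3,227
Ending inventory: 293 @ $13 = $3,809

Ending inventory = $3,809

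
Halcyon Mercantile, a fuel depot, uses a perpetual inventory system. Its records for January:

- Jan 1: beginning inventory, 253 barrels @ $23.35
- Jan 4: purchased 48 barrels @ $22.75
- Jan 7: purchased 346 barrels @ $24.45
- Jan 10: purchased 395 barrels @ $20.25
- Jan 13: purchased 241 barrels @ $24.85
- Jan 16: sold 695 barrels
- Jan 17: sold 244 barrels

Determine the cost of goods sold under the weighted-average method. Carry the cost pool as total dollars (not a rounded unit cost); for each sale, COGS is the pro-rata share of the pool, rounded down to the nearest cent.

COGS = $21,551.51

After Jan 1: 253 on hand, pool $5,907.55 (≈ $23.3500 each)
After Jan 4: 301 on hand, pool $6,999.55 (≈ $23.2543 each)
After Jan 7: 647 on hand, pool $15,459.25 (≈ $23.8937 each)
After Jan 10: 1042 on hand, pool $23,458.00 (≈ $22.5125 each)
After Jan 13: 1283 on hand, pool $29,446.85 (≈ $22.9516 each)
Jan 16, sell 695: 695/1283 × $29,446.85 → $15,951.33
Jan 17, sell 244: 244/588 × $13,495.52 → $5,600.18
Total COGS = $15,951.33 + $5,600.18 = $21,551.51
Ending inventory (cost pool remaining) = $7,895.34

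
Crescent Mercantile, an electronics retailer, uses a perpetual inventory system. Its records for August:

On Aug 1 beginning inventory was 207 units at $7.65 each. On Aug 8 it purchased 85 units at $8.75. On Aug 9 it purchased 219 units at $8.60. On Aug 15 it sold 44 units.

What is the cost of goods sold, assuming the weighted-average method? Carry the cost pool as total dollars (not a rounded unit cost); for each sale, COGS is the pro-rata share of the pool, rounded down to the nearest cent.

After Aug 1: 207 on hand, pool $1,583.55 (≈ $7.6500 each)
After Aug 8: 292 on hand, pool $2,327.30 (≈ $7.9702 each)
After Aug 9: 511 on hand, pool $4,210.70 (≈ $8.2401 each)
Aug 15, sell 44: 44/511 × $4,210.70 → $362.56
Ending inventory (cost pool remaining) = $3,848.14
Check: goods available $4,210.70 = COGS $362.56 + ending $3,848.14

COGS = $362.56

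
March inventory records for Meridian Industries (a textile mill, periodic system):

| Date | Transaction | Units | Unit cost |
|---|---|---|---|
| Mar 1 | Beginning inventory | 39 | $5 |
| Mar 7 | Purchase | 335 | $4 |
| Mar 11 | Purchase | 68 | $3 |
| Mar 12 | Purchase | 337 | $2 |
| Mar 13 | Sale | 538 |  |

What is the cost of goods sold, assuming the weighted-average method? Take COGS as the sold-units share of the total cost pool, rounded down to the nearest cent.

Mar 13, sell 538: 538/779 × $2,413.00 → $1,666.48
Ending inventory (cost pool remaining) = $746.52
Check: goods available $2,413.00 = COGS $1,666.48 + ending $746.52

COGS = $1,666.48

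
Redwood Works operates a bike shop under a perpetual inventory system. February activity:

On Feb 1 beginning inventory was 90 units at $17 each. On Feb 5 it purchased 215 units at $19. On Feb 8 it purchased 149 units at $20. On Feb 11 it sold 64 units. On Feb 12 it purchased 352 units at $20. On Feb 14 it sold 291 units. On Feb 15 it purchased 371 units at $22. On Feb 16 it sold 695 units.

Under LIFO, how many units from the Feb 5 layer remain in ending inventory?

Feb 11, 64 sold [LIFO — newest first]: 64 @ $20 = $1,280
Feb 14, 291 sold [LIFO — newest first]: 291 @ $20 = $5,820
Feb 16, 695 sold [LIFO — newest first]: 371 @ $22 + 61 @ $20 + 85 @ $20 + 178 @ $19 = $14,464
Total COGS = $1,280 + $5,820 + $14,464 = $21,564
Ending inventory: 90 @ $17 + 37 @ $19 = $2,233
Check: goods available $23,797 = COGS $21,564 + ending $2,233

37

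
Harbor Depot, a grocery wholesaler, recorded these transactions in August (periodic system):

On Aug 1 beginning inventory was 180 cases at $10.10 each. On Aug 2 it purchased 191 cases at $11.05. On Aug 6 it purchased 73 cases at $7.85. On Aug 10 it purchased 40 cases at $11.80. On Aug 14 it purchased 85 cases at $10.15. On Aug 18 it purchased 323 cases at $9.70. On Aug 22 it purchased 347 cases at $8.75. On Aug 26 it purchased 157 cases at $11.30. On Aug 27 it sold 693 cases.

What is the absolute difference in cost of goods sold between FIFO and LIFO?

$395.50

FIFO COGS: 180 @ $10.10 + 191 @ $11.05 + 73 @ $7.85 + 40 @ $11.80 + 85 @ $10.15 + 124 @ $9.70 = $7,039.15
LIFO COGS: 157 @ $11.30 + 347 @ $8.75 + 189 @ $9.70 = $6,643.65
Difference = |$7,039.15 − $6,643.65| = $395.50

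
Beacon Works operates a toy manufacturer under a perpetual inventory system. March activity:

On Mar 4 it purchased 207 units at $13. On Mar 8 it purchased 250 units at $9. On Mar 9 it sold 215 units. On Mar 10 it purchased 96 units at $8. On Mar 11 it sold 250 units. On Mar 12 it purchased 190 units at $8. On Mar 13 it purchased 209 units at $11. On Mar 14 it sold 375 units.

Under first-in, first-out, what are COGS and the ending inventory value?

Mar 9, 215 sold [FIFO — oldest first]: 207 @ $13 + 8 @ $9 = $2,763
Mar 11, 250 sold [FIFO — oldest first]: 242 @ $9 + 8 @ $8 = $2,242
Mar 14, 375 sold [FIFO — oldest first]: 88 @ $8 + 190 @ $8 + 97 @ $11 = $3,291
Total COGS = $2,763 + $2,242 + $3,291 = $8,296
Ending inventory: 112 @ $11 = $1,232

COGS = $8,296; ending inventory = $1,232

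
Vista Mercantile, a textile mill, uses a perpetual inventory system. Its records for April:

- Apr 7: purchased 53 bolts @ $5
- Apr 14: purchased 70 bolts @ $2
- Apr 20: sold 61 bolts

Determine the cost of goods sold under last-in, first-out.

Apr 20, 61 sold [LIFO — newest first]: 61 @ $2 = $122
Ending inventory: 53 @ $5 + 9 @ $2 = $283
Check: goods available $405 = COGS $122 + ending $283

COGS = $122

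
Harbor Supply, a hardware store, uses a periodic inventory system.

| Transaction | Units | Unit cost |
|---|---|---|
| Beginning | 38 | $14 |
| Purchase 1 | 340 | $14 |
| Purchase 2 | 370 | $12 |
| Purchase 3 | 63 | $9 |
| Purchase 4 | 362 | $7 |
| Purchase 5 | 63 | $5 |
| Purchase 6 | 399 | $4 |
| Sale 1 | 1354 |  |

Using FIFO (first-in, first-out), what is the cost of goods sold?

COGS = $13,620

Sale 1 (1354) [FIFO — oldest first]: 38 @ $14 + 340 @ $14 + 370 @ $12 + 63 @ $9 + 362 @ $7 + 63 @ $5 + 118 @ $4 = $13,620
Ending inventory: 281 @ $4 = $1,124
Check: goods available $14,744 = COGS $13,620 + ending $1,124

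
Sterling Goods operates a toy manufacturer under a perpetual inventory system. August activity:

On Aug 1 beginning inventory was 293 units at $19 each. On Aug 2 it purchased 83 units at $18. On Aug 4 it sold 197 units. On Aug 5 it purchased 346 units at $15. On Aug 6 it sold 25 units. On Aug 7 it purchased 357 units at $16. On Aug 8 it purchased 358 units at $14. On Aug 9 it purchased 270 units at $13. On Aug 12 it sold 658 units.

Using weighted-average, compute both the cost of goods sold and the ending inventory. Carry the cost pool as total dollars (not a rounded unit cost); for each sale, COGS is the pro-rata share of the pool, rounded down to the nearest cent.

COGS = $14,022.48; ending inventory = $12,462.52

After Aug 1: 293 on hand, pool $5,567.00 (≈ $19.0000 each)
After Aug 2: 376 on hand, pool $7,061.00 (≈ $18.7793 each)
Aug 4, sell 197: 197/376 × $7,061.00 → $3,699.51
After Aug 5: 525 on hand, pool $8,551.49 (≈ $16.2886 each)
Aug 6, sell 25: 25/525 × $8,551.49 → $407.21
After Aug 7: 857 on hand, pool $13,856.28 (≈ $16.1684 each)
After Aug 8: 1215 on hand, pool $18,868.28 (≈ $15.5294 each)
After Aug 9: 1485 on hand, pool $22,378.28 (≈ $15.0695 each)
Aug 12, sell 658: 658/1485 × $22,378.28 → $9,915.76
Total COGS = $3,699.51 + $407.21 + $9,915.76 = $14,022.48
Ending inventory (cost pool remaining) = $12,462.52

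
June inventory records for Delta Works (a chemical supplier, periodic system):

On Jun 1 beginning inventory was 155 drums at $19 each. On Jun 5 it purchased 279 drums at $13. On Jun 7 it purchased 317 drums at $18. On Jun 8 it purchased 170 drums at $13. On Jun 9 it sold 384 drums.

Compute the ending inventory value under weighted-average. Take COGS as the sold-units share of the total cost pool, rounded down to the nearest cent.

Jun 9, sell 384: 384/921 × $14,488.00 → $6,040.59
Ending inventory (cost pool remaining) = $8,447.41

Ending inventory = $8,447.41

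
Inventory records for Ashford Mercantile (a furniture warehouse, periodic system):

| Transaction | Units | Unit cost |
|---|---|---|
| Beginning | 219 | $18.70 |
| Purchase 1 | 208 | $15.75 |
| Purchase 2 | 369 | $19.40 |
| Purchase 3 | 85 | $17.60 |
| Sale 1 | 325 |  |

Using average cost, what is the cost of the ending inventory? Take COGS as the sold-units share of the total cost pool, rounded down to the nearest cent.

Sale 1, sell 325: 325/881 × $16,025.90 → $5,911.93
Ending inventory (cost pool remaining) = $10,113.97
Check: goods available $16,025.90 = COGS $5,911.93 + ending $10,113.97

Ending inventory = $10,113.97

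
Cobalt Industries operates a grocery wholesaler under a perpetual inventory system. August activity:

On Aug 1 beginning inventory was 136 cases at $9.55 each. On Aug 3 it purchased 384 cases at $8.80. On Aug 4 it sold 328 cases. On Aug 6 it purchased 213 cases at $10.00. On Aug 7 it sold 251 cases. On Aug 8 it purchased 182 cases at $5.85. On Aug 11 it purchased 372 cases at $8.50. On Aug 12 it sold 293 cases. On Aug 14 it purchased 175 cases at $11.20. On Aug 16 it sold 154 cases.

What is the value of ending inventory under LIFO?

Ending inventory = $3,428.60

Aug 4, 328 sold [LIFO — newest first]: 328 @ $8.80 = $2,886.40
Aug 7, 251 sold [LIFO — newest first]: 213 @ $10.00 + 38 @ $8.80 = $2,464.40
Aug 12, 293 sold [LIFO — newest first]: 293 @ $8.50 = $2,490.50
Aug 16, 154 sold [LIFO — newest first]: 154 @ $11.20 = $1,724.80
Total COGS = $2,886.40 + $2,464.40 + $2,490.50 + $1,724.80 = $9,566.10
Ending inventory: 136 @ $9.55 + 18 @ $8.80 + 182 @ $5.85 + 79 @ $8.50 + 21 @ $11.20 = $3,428.60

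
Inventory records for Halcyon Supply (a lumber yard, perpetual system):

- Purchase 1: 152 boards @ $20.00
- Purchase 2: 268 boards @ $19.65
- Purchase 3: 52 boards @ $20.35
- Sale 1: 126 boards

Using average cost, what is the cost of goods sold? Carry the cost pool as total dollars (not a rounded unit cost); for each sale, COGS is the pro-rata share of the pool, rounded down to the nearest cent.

After Purchase 1: 152 on hand, pool $3,040.00 (≈ $20.0000 each)
After Purchase 2: 420 on hand, pool $8,306.20 (≈ $19.7767 each)
After Purchase 3: 472 on hand, pool $9,364.40 (≈ $19.8398 each)
Sale 1, sell 126: 126/472 × $9,364.40 → $2,499.81
Ending inventory (cost pool remaining) = $6,864.59

COGS = $2,499.81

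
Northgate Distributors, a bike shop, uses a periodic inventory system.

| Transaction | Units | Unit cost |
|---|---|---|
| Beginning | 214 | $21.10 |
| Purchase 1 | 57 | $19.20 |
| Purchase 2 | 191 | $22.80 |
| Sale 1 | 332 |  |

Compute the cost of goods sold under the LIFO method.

COGS = $7,221.60

Sale 1 (332) [LIFO — newest first]: 191 @ $22.80 + 57 @ $19.20 + 84 @ $21.10 = $7,221.60
Ending inventory: 130 @ $21.10 = $2,743.00
Check: goods available $9,964.60 = COGS $7,221.60 + ending $2,743.00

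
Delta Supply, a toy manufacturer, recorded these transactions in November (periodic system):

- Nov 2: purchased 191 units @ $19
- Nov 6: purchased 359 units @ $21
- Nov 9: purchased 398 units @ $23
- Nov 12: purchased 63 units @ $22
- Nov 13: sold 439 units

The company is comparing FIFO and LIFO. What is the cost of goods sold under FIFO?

COGS = $8,837

FIFO COGS: 191 @ $19 + 248 @ $21 = $8,837
LIFO COGS: 63 @ $22 + 376 @ $23 = $10,034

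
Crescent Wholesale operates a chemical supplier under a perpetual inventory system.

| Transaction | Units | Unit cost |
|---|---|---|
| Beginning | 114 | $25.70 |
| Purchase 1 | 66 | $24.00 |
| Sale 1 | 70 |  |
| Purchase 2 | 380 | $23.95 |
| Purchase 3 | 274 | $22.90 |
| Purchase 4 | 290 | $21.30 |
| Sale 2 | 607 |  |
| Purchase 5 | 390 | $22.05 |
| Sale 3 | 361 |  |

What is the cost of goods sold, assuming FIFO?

COGS = $24,234.60

Sale 1 (70) [FIFO — oldest first]: 70 @ $25.70 = $1,799.00
Sale 2 (607) [FIFO — oldest first]: 44 @ $25.70 + 66 @ $24.00 + 380 @ $23.95 + 117 @ $22.90 = $14,495.10
Sale 3 (361) [FIFO — oldest first]: 157 @ $22.90 + 204 @ $21.30 = $7,940.50
Total COGS = $1,799.00 + $14,495.10 + $7,940.50 = $24,234.60
Ending inventory: 86 @ $21.30 + 390 @ $22.05 = $10,431.30
Check: goods available $34,665.90 = COGS $24,234.60 + ending $10,431.30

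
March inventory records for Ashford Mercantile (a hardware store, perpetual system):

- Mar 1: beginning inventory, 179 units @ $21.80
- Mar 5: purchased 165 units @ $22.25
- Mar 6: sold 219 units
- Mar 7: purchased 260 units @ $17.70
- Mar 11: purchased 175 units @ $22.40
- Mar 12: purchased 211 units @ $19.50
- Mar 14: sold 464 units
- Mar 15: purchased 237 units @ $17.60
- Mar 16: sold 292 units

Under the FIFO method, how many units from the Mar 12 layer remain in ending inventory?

15

Mar 6, 219 sold [FIFO — oldest first]: 179 @ $21.80 + 40 @ $22.25 = $4,792.20
Mar 14, 464 sold [FIFO — oldest first]: 125 @ $22.25 + 260 @ $17.70 + 79 @ $22.40 = $9,152.85
Mar 16, 292 sold [FIFO — oldest first]: 96 @ $22.40 + 196 @ $19.50 = $5,972.40
Total COGS = $4,792.20 + $9,152.85 + $5,972.40 = $19,917.45
Ending inventory: 15 @ $19.50 + 237 @ $17.60 = $4,463.70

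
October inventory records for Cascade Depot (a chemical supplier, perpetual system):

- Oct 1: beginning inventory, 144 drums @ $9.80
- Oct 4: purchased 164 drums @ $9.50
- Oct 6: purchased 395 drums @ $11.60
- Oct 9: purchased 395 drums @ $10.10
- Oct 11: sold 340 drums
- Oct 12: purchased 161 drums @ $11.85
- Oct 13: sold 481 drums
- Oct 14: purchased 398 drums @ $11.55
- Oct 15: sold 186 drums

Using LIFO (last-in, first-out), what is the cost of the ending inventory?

Ending inventory = $6,925.80

Oct 11, 340 sold [LIFO — newest first]: 340 @ $10.10 = $3,434.00
Oct 13, 481 sold [LIFO — newest first]: 161 @ $11.85 + 55 @ $10.10 + 265 @ $11.60 = $5,537.35
Oct 15, 186 sold [LIFO — newest first]: 186 @ $11.55 = $2,148.30
Total COGS = $3,434.00 + $5,537.35 + $2,148.30 = $11,119.65
Ending inventory: 144 @ $9.80 + 164 @ $9.50 + 130 @ $11.60 + 212 @ $11.55 = $6,925.80
Check: goods available $18,045.45 = COGS $11,119.65 + ending $6,925.80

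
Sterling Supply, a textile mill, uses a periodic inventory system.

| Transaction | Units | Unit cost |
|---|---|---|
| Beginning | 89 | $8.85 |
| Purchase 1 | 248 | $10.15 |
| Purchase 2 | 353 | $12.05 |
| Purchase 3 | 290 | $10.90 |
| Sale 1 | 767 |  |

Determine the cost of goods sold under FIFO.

Sale 1 (767) [FIFO — oldest first]: 89 @ $8.85 + 248 @ $10.15 + 353 @ $12.05 + 77 @ $10.90 = $8,397.80
Ending inventory: 213 @ $10.90 = $2,321.70
Check: goods available $10,719.50 = COGS $8,397.80 + ending $2,321.70

COGS = $8,397.80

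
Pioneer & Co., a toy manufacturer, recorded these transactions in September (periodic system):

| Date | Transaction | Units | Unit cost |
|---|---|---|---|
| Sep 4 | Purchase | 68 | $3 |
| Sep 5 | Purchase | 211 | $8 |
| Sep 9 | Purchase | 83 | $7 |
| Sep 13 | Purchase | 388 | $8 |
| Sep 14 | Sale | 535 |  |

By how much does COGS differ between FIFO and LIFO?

FIFO COGS: 68 @ $3 + 211 @ $8 + 83 @ $7 + 173 @ $8 = $3,857
LIFO COGS: 388 @ $8 + 83 @ $7 + 64 @ $8 = $4,197
Difference = |$3,857 − $4,197| = $340

$340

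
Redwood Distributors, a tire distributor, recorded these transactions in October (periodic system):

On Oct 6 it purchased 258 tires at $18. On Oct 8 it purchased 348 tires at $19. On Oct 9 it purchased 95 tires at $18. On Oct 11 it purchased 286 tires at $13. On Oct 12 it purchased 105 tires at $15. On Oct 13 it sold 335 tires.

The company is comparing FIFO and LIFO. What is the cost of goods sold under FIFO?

COGS = $6,107

FIFO COGS: 258 @ $18 + 77 @ $19 = $6,107
LIFO COGS: 105 @ $15 + 230 @ $13 = $4,565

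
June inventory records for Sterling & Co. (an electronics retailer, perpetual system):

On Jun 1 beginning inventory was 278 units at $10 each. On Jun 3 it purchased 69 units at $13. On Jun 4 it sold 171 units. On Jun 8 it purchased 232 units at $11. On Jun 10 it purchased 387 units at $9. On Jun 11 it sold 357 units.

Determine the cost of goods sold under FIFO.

Jun 4, 171 sold [FIFO — oldest first]: 171 @ $10 = $1,710
Jun 11, 357 sold [FIFO — oldest first]: 107 @ $10 + 69 @ $13 + 181 @ $11 = $3,958
Total COGS = $1,710 + $3,958 = $5,668
Ending inventory: 51 @ $11 + 387 @ $9 = $4,044
Check: goods available $9,712 = COGS $5,668 + ending $4,044

COGS = $5,668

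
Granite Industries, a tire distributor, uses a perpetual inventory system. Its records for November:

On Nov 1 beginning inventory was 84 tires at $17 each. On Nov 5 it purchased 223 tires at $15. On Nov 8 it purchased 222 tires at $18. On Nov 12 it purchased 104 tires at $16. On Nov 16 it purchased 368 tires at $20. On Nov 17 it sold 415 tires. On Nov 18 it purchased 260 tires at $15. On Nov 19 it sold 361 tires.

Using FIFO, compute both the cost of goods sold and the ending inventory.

Nov 17, 415 sold [FIFO — oldest first]: 84 @ $17 + 223 @ $15 + 108 @ $18 = $6,717
Nov 19, 361 sold [FIFO — oldest first]: 114 @ $18 + 104 @ $16 + 143 @ $20 = $6,576
Total COGS = $6,717 + $6,576 = $13,293
Ending inventory: 225 @ $20 + 260 @ $15 = $8,400

COGS = $13,293; ending inventory = $8,400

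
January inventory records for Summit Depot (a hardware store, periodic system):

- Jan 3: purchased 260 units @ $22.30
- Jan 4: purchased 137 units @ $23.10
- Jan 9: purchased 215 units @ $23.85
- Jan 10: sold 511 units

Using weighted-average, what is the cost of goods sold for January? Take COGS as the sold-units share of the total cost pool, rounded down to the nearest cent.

Jan 10, sell 511: 511/612 × $14,090.45 → $11,765.06
Ending inventory (cost pool remaining) = $2,325.39

COGS = $11,765.06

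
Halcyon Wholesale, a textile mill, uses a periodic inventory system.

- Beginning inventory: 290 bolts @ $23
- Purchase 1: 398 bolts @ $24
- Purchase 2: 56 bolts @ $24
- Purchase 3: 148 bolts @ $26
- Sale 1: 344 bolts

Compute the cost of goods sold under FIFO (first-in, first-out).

Sale 1 (344) [FIFO — oldest first]: 290 @ $23 + 54 @ $24 = $7,966
Ending inventory: 344 @ $24 + 56 @ $24 + 148 @ $26 = $13,448

COGS = $7,966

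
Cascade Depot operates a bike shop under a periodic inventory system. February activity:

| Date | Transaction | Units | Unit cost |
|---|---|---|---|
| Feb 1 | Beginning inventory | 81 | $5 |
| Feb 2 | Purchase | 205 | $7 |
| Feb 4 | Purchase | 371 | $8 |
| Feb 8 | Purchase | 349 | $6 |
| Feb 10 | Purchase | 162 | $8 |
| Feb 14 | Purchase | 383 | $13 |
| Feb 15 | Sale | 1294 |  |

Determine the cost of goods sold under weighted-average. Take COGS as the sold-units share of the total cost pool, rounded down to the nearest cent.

Feb 15, sell 1294: 1294/1551 × $13,177.00 → $10,993.57
Ending inventory (cost pool remaining) = $2,183.43
Check: goods available $13,177.00 = COGS $10,993.57 + ending $2,183.43

COGS = $10,993.57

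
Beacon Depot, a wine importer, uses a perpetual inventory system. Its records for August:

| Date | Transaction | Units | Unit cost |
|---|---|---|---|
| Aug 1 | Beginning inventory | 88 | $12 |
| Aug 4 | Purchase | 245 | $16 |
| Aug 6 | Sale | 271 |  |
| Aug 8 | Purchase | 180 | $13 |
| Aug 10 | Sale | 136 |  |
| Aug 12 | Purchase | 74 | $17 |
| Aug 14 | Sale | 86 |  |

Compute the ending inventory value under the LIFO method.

Aug 6, 271 sold [LIFO — newest first]: 245 @ $16 + 26 @ $12 = $4,232
Aug 10, 136 sold [LIFO — newest first]: 136 @ $13 = $1,768
Aug 14, 86 sold [LIFO — newest first]: 74 @ $17 + 12 @ $13 = $1,414
Total COGS = $4,232 + $1,768 + $1,414 = $7,414
Ending inventory: 62 @ $12 + 32 @ $13 = $1,160

Ending inventory = $1,160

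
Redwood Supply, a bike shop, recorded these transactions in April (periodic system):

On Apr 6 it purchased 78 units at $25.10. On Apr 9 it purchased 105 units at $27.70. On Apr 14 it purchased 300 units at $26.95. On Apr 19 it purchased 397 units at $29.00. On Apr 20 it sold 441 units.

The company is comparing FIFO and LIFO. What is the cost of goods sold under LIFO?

FIFO COGS: 78 @ $25.10 + 105 @ $27.70 + 258 @ $26.95 = $11,819.40
LIFO COGS: 397 @ $29.00 + 44 @ $26.95 = $12,698.80

COGS = $12,698.80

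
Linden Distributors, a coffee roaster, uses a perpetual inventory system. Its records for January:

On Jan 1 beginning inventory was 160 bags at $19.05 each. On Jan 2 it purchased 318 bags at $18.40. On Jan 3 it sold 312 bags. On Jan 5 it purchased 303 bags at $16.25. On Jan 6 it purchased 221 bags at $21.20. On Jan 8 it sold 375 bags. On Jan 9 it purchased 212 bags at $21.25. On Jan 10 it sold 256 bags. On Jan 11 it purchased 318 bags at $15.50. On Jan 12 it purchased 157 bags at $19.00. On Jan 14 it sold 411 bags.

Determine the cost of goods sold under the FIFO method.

Jan 3, 312 sold [FIFO — oldest first]: 160 @ $19.05 + 152 @ $18.40 = $5,844.80
Jan 8, 375 sold [FIFO — oldest first]: 166 @ $18.40 + 209 @ $16.25 = $6,450.65
Jan 10, 256 sold [FIFO — oldest first]: 94 @ $16.25 + 162 @ $21.20 = $4,961.90
Jan 14, 411 sold [FIFO — oldest first]: 59 @ $21.20 + 212 @ $21.25 + 140 @ $15.50 = $7,925.80
Total COGS = $5,844.80 + $6,450.65 + $4,961.90 + $7,925.80 = $25,183.15
Ending inventory: 178 @ $15.50 + 157 @ $19.00 = $5,742.00

COGS = $25,183.15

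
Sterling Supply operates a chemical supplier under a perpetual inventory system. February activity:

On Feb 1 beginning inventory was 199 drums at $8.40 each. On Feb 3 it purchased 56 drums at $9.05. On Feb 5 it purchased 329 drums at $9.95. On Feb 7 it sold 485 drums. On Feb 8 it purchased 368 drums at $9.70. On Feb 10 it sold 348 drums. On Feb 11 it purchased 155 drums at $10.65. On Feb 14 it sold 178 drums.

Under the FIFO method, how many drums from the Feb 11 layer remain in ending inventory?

Feb 7, 485 sold [FIFO — oldest first]: 199 @ $8.40 + 56 @ $9.05 + 230 @ $9.95 = $4,466.90
Feb 10, 348 sold [FIFO — oldest first]: 99 @ $9.95 + 249 @ $9.70 = $3,400.35
Feb 14, 178 sold [FIFO — oldest first]: 119 @ $9.70 + 59 @ $10.65 = $1,782.65
Total COGS = $4,466.90 + $3,400.35 + $1,782.65 = $9,649.90
Ending inventory: 96 @ $10.65 = $1,022.40
Check: goods available $10,672.30 = COGS $9,649.90 + ending $1,022.40

96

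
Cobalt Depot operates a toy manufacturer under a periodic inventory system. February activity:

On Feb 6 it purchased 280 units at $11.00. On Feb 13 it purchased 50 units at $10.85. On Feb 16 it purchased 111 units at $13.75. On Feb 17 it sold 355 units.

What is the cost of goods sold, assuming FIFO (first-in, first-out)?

COGS = $3,966.25

Feb 17, 355 sold [FIFO — oldest first]: 280 @ $11.00 + 50 @ $10.85 + 25 @ $13.75 = $3,966.25
Ending inventory: 86 @ $13.75 = $1,182.50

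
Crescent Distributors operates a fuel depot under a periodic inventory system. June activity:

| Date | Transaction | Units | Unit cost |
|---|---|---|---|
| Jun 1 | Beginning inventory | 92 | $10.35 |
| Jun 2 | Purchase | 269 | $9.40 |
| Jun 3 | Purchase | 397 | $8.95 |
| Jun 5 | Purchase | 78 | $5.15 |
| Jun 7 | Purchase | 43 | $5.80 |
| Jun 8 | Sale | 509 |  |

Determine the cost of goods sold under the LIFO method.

COGS = $4,123.70

Jun 8, 509 sold [LIFO — newest first]: 43 @ $5.80 + 78 @ $5.15 + 388 @ $8.95 = $4,123.70
Ending inventory: 92 @ $10.35 + 269 @ $9.40 + 9 @ $8.95 = $3,561.35
Check: goods available $7,685.05 = COGS $4,123.70 + ending $3,561.35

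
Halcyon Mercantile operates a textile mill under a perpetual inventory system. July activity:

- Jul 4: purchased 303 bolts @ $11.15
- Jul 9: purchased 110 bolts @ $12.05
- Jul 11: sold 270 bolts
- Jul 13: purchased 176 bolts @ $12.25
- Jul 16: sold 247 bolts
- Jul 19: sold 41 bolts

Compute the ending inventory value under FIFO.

Ending inventory = $379.75

Jul 11, 270 sold [FIFO — oldest first]: 270 @ $11.15 = $3,010.50
Jul 16, 247 sold [FIFO — oldest first]: 33 @ $11.15 + 110 @ $12.05 + 104 @ $12.25 = $2,967.45
Jul 19, 41 sold [FIFO — oldest first]: 41 @ $12.25 = $502.25
Total COGS = $3,010.50 + $2,967.45 + $502.25 = $6,480.20
Ending inventory: 31 @ $12.25 = $379.75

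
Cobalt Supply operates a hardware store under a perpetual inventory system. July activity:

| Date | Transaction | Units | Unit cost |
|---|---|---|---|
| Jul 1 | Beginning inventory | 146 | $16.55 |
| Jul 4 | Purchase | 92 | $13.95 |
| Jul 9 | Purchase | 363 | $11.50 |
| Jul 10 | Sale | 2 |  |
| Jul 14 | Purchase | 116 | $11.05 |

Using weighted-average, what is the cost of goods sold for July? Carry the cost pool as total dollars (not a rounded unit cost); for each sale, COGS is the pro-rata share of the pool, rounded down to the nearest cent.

COGS = $26.20

After Jul 1: 146 on hand, pool $2,416.30 (≈ $16.5500 each)
After Jul 4: 238 on hand, pool $3,699.70 (≈ $15.5450 each)
After Jul 9: 601 on hand, pool $7,874.20 (≈ $13.1018 each)
Jul 10, sell 2: 2/601 × $7,874.20 → $26.20
After Jul 14: 715 on hand, pool $9,129.80 (≈ $12.7690 each)
Ending inventory (cost pool remaining) = $9,129.80
Check: goods available $9,156.00 = COGS $26.20 + ending $9,129.80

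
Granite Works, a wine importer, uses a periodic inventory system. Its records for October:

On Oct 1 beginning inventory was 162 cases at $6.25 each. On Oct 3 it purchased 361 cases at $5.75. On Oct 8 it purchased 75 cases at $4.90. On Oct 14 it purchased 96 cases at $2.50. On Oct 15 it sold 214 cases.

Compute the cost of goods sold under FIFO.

COGS = $1,311.50

Oct 15, 214 sold [FIFO — oldest first]: 162 @ $6.25 + 52 @ $5.75 = $1,311.50
Ending inventory: 309 @ $5.75 + 75 @ $4.90 + 96 @ $2.50 = $2,384.25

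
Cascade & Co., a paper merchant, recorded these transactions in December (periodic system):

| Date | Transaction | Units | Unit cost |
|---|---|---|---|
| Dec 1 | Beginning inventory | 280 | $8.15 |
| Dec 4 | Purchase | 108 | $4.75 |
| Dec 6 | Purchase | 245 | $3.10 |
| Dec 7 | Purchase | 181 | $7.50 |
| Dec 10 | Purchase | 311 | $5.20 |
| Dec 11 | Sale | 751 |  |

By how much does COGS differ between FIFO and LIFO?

$638.80

FIFO COGS: 280 @ $8.15 + 108 @ $4.75 + 245 @ $3.10 + 118 @ $7.50 = $4,439.50
LIFO COGS: 311 @ $5.20 + 181 @ $7.50 + 245 @ $3.10 + 14 @ $4.75 = $3,800.70
Difference = |$4,439.50 − $3,800.70| = $638.80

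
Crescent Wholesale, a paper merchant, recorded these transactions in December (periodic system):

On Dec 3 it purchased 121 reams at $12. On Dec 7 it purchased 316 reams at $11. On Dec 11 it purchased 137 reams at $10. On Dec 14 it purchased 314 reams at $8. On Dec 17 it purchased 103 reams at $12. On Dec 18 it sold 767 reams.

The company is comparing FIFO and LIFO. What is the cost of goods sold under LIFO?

COGS = $7,461

FIFO COGS: 121 @ $12 + 316 @ $11 + 137 @ $10 + 193 @ $8 = $7,842
LIFO COGS: 103 @ $12 + 314 @ $8 + 137 @ $10 + 213 @ $11 = $7,461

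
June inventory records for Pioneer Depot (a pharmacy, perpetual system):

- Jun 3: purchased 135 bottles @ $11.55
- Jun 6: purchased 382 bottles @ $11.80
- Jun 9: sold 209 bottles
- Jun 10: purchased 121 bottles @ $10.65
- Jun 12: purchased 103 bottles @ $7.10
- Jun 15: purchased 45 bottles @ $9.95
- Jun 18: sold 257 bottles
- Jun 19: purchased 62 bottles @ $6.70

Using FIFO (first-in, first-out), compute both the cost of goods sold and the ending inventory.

COGS = $5,465.05; ending inventory = $3,484.90

Jun 9, 209 sold [FIFO — oldest first]: 135 @ $11.55 + 74 @ $11.80 = $2,432.45
Jun 18, 257 sold [FIFO — oldest first]: 257 @ $11.80 = $3,032.60
Total COGS = $2,432.45 + $3,032.60 = $5,465.05
Ending inventory: 51 @ $11.80 + 121 @ $10.65 + 103 @ $7.10 + 45 @ $9.95 + 62 @ $6.70 = $3,484.90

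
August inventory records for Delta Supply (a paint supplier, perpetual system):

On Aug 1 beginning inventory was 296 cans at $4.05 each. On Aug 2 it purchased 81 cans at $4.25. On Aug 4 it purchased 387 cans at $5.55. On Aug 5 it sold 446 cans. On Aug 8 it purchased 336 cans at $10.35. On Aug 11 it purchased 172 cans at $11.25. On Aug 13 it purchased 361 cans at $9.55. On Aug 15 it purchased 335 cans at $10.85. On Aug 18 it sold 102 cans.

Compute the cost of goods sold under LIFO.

COGS = $3,505.30

Aug 5, 446 sold [LIFO — newest first]: 387 @ $5.55 + 59 @ $4.25 = $2,398.60
Aug 18, 102 sold [LIFO — newest first]: 102 @ $10.85 = $1,106.70
Total COGS = $2,398.60 + $1,106.70 = $3,505.30
Ending inventory: 296 @ $4.05 + 22 @ $4.25 + 336 @ $10.35 + 172 @ $11.25 + 361 @ $9.55 + 233 @ $10.85 = $12,680.50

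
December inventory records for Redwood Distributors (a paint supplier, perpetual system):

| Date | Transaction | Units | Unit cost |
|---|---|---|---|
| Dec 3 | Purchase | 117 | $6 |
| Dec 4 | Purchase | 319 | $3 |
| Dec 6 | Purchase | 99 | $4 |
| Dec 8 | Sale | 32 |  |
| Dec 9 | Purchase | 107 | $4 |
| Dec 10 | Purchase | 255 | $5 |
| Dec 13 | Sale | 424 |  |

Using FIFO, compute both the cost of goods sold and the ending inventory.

Dec 8, 32 sold [FIFO — oldest first]: 32 @ $6 = $192
Dec 13, 424 sold [FIFO — oldest first]: 85 @ $6 + 319 @ $3 + 20 @ $4 = $1,547
Total COGS = $192 + $1,547 = $1,739
Ending inventory: 79 @ $4 + 107 @ $4 + 255 @ $5 = $2,019
Check: goods available $3,758 = COGS $1,739 + ending $2,019

COGS = $1,739; ending inventory = $2,019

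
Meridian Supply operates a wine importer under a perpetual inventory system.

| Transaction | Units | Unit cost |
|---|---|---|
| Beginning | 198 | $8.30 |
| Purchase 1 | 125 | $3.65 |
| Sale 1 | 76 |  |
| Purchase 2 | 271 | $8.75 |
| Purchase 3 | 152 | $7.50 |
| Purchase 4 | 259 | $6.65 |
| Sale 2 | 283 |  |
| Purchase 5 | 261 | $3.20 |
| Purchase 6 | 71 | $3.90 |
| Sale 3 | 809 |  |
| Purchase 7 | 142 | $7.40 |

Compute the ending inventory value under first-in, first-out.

Sale 1 (76) [FIFO — oldest first]: 76 @ $8.30 = $630.80
Sale 2 (283) [FIFO — oldest first]: 122 @ $8.30 + 125 @ $3.65 + 36 @ $8.75 = $1,783.85
Sale 3 (809) [FIFO — oldest first]: 235 @ $8.75 + 152 @ $7.50 + 259 @ $6.65 + 163 @ $3.20 = $5,440.20
Total COGS = $630.80 + $1,783.85 + $5,440.20 = $7,854.85
Ending inventory: 98 @ $3.20 + 71 @ $3.90 + 142 @ $7.40 = $1,641.30

Ending inventory = $1,641.30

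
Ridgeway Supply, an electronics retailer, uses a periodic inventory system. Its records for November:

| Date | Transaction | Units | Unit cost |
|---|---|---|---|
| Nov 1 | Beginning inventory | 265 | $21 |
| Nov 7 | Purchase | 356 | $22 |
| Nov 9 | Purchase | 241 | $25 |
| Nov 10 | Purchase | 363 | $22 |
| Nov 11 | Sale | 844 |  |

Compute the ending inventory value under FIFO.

Ending inventory = $8,436

Nov 11, 844 sold [FIFO — oldest first]: 265 @ $21 + 356 @ $22 + 223 @ $25 = $18,972
Ending inventory: 18 @ $25 + 363 @ $22 = $8,436
Check: goods available $27,408 = COGS $18,972 + ending $8,436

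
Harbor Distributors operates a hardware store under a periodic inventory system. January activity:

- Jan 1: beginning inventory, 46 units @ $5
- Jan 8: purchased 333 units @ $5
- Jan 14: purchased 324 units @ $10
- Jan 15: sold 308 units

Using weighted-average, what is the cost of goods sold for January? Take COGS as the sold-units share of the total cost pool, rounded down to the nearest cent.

Jan 15, sell 308: 308/703 × $5,135.00 → $2,249.75
Ending inventory (cost pool remaining) = $2,885.25

COGS = $2,249.75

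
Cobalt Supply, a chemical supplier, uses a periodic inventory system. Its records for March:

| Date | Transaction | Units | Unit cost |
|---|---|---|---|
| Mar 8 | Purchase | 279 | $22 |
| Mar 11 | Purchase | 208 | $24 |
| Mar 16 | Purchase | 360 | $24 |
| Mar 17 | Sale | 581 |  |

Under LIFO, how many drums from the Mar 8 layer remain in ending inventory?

Mar 17, 581 sold [LIFO — newest first]: 360 @ $24 + 208 @ $24 + 13 @ $22 = $13,918
Ending inventory: 266 @ $22 = $5,852

266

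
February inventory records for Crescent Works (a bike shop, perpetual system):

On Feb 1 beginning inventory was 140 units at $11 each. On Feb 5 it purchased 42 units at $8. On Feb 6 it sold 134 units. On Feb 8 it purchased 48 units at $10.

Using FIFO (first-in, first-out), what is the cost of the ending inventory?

Ending inventory = $882

Feb 6, 134 sold [FIFO — oldest first]: 134 @ $11 = $1,474
Ending inventory: 6 @ $11 + 42 @ $8 + 48 @ $10 = $882
Check: goods available $2,356 = COGS $1,474 + ending $882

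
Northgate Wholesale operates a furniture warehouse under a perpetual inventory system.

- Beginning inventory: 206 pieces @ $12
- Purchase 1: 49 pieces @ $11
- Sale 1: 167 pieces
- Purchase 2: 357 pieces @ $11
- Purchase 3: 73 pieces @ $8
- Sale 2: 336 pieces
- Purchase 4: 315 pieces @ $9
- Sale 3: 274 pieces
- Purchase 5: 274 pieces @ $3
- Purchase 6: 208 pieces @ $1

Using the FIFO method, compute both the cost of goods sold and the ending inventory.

Sale 1 (167) [FIFO — oldest first]: 167 @ $12 = $2,004
Sale 2 (336) [FIFO — oldest first]: 39 @ $12 + 49 @ $11 + 248 @ $11 = $3,735
Sale 3 (274) [FIFO — oldest first]: 109 @ $11 + 73 @ $8 + 92 @ $9 = $2,611
Total COGS = $2,004 + $3,735 + $2,611 = $8,350
Ending inventory: 223 @ $9 + 274 @ $3 + 208 @ $1 = $3,037
Check: goods available $11,387 = COGS $8,350 + ending $3,037

COGS = $8,350; ending inventory = $3,037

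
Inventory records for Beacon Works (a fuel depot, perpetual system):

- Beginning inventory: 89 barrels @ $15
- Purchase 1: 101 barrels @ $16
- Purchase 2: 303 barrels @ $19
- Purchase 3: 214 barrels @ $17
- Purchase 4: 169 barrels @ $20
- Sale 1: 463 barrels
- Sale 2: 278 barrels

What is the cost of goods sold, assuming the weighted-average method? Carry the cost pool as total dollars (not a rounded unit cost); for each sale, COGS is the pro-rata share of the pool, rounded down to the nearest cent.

After Beginning: 89 on hand, pool $1,335.00 (≈ $15.0000 each)
After Purchase 1: 190 on hand, pool $2,951.00 (≈ $15.5316 each)
After Purchase 2: 493 on hand, pool $8,708.00 (≈ $17.6633 each)
After Purchase 3: 707 on hand, pool $12,346.00 (≈ $17.4625 each)
After Purchase 4: 876 on hand, pool $15,726.00 (≈ $17.9521 each)
Sale 1, sell 463: 463/876 × $15,726.00 → $8,311.80
Sale 2, sell 278: 278/413 × $7,414.20 → $4,990.67
Total COGS = $8,311.80 + $4,990.67 = $13,302.47
Ending inventory (cost pool remaining) = $2,423.53

COGS = $13,302.47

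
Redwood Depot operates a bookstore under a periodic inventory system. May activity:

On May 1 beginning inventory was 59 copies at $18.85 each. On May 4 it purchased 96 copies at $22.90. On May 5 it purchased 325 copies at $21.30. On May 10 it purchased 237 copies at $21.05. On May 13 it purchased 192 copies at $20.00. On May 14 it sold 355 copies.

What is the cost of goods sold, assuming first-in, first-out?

COGS = $7,570.55

May 14, 355 sold [FIFO — oldest first]: 59 @ $18.85 + 96 @ $22.90 + 200 @ $21.30 = $7,570.55
Ending inventory: 125 @ $21.30 + 237 @ $21.05 + 192 @ $20.00 = $11,491.35
Check: goods available $19,061.90 = COGS $7,570.55 + ending $11,491.35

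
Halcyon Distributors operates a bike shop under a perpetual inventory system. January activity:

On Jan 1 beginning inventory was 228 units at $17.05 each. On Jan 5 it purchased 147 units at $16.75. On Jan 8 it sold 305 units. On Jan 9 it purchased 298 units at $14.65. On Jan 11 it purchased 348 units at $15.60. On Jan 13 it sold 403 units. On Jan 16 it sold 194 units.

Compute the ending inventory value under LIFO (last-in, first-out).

Jan 8, 305 sold [LIFO — newest first]: 147 @ $16.75 + 158 @ $17.05 = $5,156.15
Jan 13, 403 sold [LIFO — newest first]: 348 @ $15.60 + 55 @ $14.65 = $6,234.55
Jan 16, 194 sold [LIFO — newest first]: 194 @ $14.65 = $2,842.10
Total COGS = $5,156.15 + $6,234.55 + $2,842.10 = $14,232.80
Ending inventory: 70 @ $17.05 + 49 @ $14.65 = $1,911.35
Check: goods available $16,144.15 = COGS $14,232.80 + ending $1,911.35

Ending inventory = $1,911.35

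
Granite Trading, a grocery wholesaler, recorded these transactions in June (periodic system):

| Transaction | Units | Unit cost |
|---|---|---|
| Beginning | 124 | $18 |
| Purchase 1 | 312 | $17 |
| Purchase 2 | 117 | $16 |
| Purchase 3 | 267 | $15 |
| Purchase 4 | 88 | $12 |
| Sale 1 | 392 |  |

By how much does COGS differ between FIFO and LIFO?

FIFO COGS: 124 @ $18 + 268 @ $17 = $6,788
LIFO COGS: 88 @ $12 + 267 @ $15 + 37 @ $16 = $5,653
Difference = |$6,788 − $5,653| = $1,135

$1,135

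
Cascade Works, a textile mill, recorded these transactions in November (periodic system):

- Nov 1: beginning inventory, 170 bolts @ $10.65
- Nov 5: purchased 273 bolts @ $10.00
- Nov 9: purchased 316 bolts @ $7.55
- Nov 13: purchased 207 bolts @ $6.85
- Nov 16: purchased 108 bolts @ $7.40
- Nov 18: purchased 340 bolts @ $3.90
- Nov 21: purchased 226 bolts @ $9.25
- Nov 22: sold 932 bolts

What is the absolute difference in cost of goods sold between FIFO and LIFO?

$2,092.65

FIFO COGS: 170 @ $10.65 + 273 @ $10.00 + 316 @ $7.55 + 173 @ $6.85 = $8,111.35
LIFO COGS: 226 @ $9.25 + 340 @ $3.90 + 108 @ $7.40 + 207 @ $6.85 + 51 @ $7.55 = $6,018.70
Difference = |$8,111.35 − $6,018.70| = $2,092.65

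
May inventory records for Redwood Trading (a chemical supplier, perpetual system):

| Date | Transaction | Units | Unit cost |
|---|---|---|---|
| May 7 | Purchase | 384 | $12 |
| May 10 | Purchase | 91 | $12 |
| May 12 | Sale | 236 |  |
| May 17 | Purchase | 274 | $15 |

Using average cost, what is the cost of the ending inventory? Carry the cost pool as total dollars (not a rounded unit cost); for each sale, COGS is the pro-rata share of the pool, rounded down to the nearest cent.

After May 7: 384 on hand, pool $4,608.00 (≈ $12.0000 each)
After May 10: 475 on hand, pool $5,700.00 (≈ $12.0000 each)
May 12, sell 236: 236/475 × $5,700.00 → $2,832.00
After May 17: 513 on hand, pool $6,978.00 (≈ $13.6023 each)
Ending inventory (cost pool remaining) = $6,978.00

Ending inventory = $6,978.00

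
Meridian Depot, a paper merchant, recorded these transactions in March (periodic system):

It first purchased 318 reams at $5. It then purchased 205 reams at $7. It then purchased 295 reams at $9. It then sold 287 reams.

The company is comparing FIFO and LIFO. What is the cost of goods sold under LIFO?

COGS = $2,583

FIFO COGS: 287 @ $5 = $1,435
LIFO COGS: 287 @ $9 = $2,583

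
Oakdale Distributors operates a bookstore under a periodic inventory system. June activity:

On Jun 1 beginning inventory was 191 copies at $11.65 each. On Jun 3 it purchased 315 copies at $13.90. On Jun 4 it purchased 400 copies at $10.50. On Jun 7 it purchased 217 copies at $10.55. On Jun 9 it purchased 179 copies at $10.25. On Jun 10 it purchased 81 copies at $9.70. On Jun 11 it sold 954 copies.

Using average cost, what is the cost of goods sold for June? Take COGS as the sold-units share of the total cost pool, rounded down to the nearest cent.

COGS = $10,839.21

Jun 11, sell 954: 954/1383 × $15,713.45 → $10,839.21
Ending inventory (cost pool remaining) = $4,874.24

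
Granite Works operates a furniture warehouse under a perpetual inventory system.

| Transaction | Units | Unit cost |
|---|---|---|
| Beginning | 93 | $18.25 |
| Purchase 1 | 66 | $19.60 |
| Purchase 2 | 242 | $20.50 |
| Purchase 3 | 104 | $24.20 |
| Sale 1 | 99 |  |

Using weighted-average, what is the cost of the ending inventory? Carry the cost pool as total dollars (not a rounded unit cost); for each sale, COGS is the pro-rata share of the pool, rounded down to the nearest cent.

Ending inventory = $8,416.38

After Beginning: 93 on hand, pool $1,697.25 (≈ $18.2500 each)
After Purchase 1: 159 on hand, pool $2,990.85 (≈ $18.8104 each)
After Purchase 2: 401 on hand, pool $7,951.85 (≈ $19.8300 each)
After Purchase 3: 505 on hand, pool $10,468.65 (≈ $20.7300 each)
Sale 1, sell 99: 99/505 × $10,468.65 → $2,052.27
Ending inventory (cost pool remaining) = $8,416.38
Check: goods available $10,468.65 = COGS $2,052.27 + ending $8,416.38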